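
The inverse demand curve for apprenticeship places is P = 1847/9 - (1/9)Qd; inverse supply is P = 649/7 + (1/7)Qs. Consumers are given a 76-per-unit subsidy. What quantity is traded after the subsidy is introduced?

Pre-subsidy: 1847/9 - (1/9)Q = 649/7 + (1/7)Q gives Q* = 443 and P* = 156.
With the rebate, buyers effectively pay Pb = Ps − 76, where Ps is the price sellers receive.
On the curves, Pb = 1847/9 - (1/9)Q and Ps = 649/7 + (1/7)Q; the wedge Ps − Pb = 76 gives 649/7 + (1/7)Q − (1847/9 - (1/9)Q) = 76, so Q' = 742.25.
Then Pb = 1847/9 − (1/9)·742.25 = 122.75 and Ps = 649/7 + (1/7)·742.25 = 198.75.

Q' = 742.25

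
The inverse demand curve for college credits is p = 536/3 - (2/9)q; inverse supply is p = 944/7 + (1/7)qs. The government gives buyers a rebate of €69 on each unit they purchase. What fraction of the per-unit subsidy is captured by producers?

Pre-subsidy: 536/3 - (2/9)q = 944/7 + (1/7)q gives q* = 120 and p* = 152.
With the rebate, buyers effectively pay pb = ps − 69, where ps is the price sellers receive.
On the curves, pb = 536/3 - (2/9)q and ps = 944/7 + (1/7)q; the wedge ps − pb = 69 gives 944/7 + (1/7)q − (536/3 - (2/9)q) = 69, so q' = 309.
Then pb = 536/3 − (2/9)·309 = 110 and ps = 944/7 + (1/7)·309 = 179.
Buyers' price falls by p* − pb = 152 − 110 = 42; sellers' price rises by ps − p* = 179 − 152 = 27.
So producers capture 27/69 = 9/23 of each unit of subsidy.

Producer share = 9/23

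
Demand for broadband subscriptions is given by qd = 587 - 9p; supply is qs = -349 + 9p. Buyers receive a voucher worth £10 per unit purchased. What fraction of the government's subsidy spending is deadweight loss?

DWL / government spending = 45/328

Pre-subsidy: 587 - 9p = -349 + 9p gives p* = 52, q* = 119.
With the rebate, buyers effectively pay pb = ps − 10, where ps is the price sellers receive.
Demand in terms of ps becomes qd = 587 − 9(ps − 10) = 677 - 9ps. Setting this equal to supply: 677 - 9ps = -349 + 9ps, so ps = 57.
Buyers pay pb = 57 − 10 = 47; q' = -349 + 9·57 = 164.
ΔCS = ½(119 + 164)(52 − 47) = 707.5; ΔPS = ½(119 + 164)(57 − 52) = 707.5.
Government spending = 10 × 164 = 1640.
DWL = ½ × 10 × (164 − 119) = 225; fraction = 225 / 1640 = 45/328.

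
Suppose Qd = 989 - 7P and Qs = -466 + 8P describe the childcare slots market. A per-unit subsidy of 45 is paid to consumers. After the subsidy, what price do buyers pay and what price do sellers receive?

Buyers pay 73; sellers receive 118

Pre-subsidy: 989 - 7P = -466 + 8P gives P* = 97, Q* = 310.
With the rebate, buyers effectively pay Pb = Ps − 45, where Ps is the price sellers receive.
Demand in terms of Ps becomes Qd = 989 − 7(Ps − 45) = 1304 - 7Ps. Setting this equal to supply: 1304 - 7Ps = -466 + 8Ps, so Ps = 118.
Buyers pay Pb = 118 − 45 = 73; Q' = -466 + 8·118 = 478.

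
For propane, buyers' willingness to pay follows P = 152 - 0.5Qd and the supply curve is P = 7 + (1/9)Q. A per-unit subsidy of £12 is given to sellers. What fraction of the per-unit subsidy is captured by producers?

Pre-subsidy: 152 - 0.5Q = 7 + (1/9)Q gives Q* = 2610/11 and P* = 367/11.
With the subsidy, sellers receive Ps = Pb + 12 for each unit, where Pb is the price buyers pay.
On the curves, Pb = 152 - 0.5Q and Ps = 7 + (1/9)Q; the wedge Ps − Pb = 12 gives 7 + (1/9)Q − (152 - 0.5Q) = 12, so Q' = 2826/11.
Then Pb = 152 − 0.5·(2826/11) = 259/11 and Ps = 7 + (1/9)·(2826/11) = 391/11.
Buyers' price falls by P* − Pb = 367/11 − 259/11 = 108/11; sellers' price rises by Ps − P* = 391/11 − 367/11 = 24/11.
So producers capture (24/11)/12 = 2/11 of each unit of subsidy.

Producer share = 2/11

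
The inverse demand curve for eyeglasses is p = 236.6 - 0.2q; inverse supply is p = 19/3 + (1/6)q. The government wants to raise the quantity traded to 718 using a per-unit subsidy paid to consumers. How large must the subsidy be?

At q = 718, from the demand curve buyers pay pb = 236.6 − 0.2·718 = 93; from the supply curve sellers need ps = 19/3 + (1/6)·718 = 126.
The subsidy must fill the gap: s = ps − pb = 126 − 93 = 33.

Required subsidy s = 33 per unit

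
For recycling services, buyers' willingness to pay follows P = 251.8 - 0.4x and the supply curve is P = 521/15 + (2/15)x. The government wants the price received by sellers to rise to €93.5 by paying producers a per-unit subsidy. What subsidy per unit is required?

Required subsidy s = €18 per unit

At a seller price of 93.5, quantity supplied is -260.5 + 7.5·93.5 = 440.75.
Buyers absorb 440.75 only when they pay Pb = 251.8 − 0.4·440.75 = 75.5.
s = Ps − Pb = 93.5 − 75.5 = 18.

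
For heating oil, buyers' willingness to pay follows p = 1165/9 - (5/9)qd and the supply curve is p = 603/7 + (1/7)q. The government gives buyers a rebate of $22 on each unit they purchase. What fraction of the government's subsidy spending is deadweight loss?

DWL / government spending = 63/374

Pre-subsidy: 1165/9 - (5/9)q = 603/7 + (1/7)q gives q* = 62 and p* = 95.
With the rebate, buyers effectively pay pb = ps − 22, where ps is the price sellers receive.
On the curves, pb = 1165/9 - (5/9)q and ps = 603/7 + (1/7)q; the wedge ps − pb = 22 gives 603/7 + (1/7)q − (1165/9 - (5/9)q) = 22, so q' = 93.5.
Then pb = 1165/9 − (5/9)·93.5 = 77.5 and ps = 603/7 + (1/7)·93.5 = 99.5.
ΔCS = ½(62 + 93.5)(95 − 77.5) = 1360.625; ΔPS = ½(62 + 93.5)(99.5 − 95) = 349.875.
Government spending = 22 × 93.5 = 2057.
DWL = ½ × 22 × (93.5 − 62) = 346.5; fraction = 346.5 / 2057 = 63/374.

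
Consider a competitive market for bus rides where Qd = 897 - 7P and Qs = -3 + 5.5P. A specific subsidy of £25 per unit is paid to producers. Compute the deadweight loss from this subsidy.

Pre-subsidy: 897 - 7P = -3 + 5.5P gives P* = 72, Q* = 393.
With the subsidy, sellers receive Ps = Pb + 25 for each unit, where Pb is the price buyers pay.
Supply in terms of Pb becomes Qs = -3 + 5.5(Pb + 25) = 134.5 + 5.5Pb. Setting this equal to demand: 897 - 7Pb = 134.5 + 5.5Pb, so Pb = 61.
Sellers receive Ps = 61 + 25 = 86; Q' = 897 − 7·61 = 470.
The subsidy expands output by 470 − 393 = 77 past the efficient level; on those units the gap between marginal cost and willingness to pay runs from 0 up to 25.
DWL = ½ × 25 × 77 = 962.5.

Deadweight loss = £962.5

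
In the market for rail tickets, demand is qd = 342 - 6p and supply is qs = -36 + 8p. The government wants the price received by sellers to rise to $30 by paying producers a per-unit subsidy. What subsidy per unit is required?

At a seller price of 30, quantity supplied is -36 + 8·30 = 204.
Buyers absorb 204 only when they pay pb with 342 − 6·pb = 204, i.e. pb = 23.
s = ps − pb = 30 − 23 = 7.

Required subsidy s = $7 per unit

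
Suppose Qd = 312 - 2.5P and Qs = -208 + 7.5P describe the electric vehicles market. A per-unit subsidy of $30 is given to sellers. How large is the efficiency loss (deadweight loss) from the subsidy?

Pre-subsidy: 312 - 2.5P = -208 + 7.5P gives P* = 52, Q* = 182.
With the subsidy, sellers receive Ps = Pb + 30 for each unit, where Pb is the price buyers pay.
Supply in terms of Pb becomes Qs = -208 + 7.5(Pb + 30) = 17 + 7.5Pb. Setting this equal to demand: 312 - 2.5Pb = 17 + 7.5Pb, so Pb = 29.5.
Sellers receive Ps = 29.5 + 30 = 59.5; Q' = 312 − 2.5·29.5 = 238.25.
The subsidy expands output by 238.25 − 182 = 56.25 past the efficient level; on those units the gap between marginal cost and willingness to pay runs from 0 up to 30.
DWL = ½ × 30 × 56.25 = 843.75.

Deadweight loss = $843.75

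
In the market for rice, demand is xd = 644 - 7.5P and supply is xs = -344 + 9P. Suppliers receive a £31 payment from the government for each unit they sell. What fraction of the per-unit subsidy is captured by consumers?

Pre-subsidy: 644 - 7.5P = -344 + 9P gives P* = 1976/33, x* = 2144/11.
With the subsidy, sellers receive Ps = Pb + 31 for each unit, where Pb is the price buyers pay.
Supply in terms of Pb becomes xs = -344 + 9(Pb + 31) = -65 + 9Pb. Setting this equal to demand: 644 - 7.5Pb = -65 + 9Pb, so Pb = 1418/33.
Sellers receive Ps = 1418/33 + 31 = 2441/33; x' = 644 − 7.5·(1418/33) = 3539/11.
Buyers' price falls by P* − Pb = 1976/33 − 1418/33 = 186/11; sellers' price rises by Ps − P* = 2441/33 − 1976/33 = 155/11.
So consumers capture (186/11)/31 = 6/11 of each unit of subsidy.

Consumer share = 6/11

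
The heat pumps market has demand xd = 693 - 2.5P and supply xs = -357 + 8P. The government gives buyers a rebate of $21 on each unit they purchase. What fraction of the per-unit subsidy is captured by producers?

Pre-subsidy: 693 - 2.5P = -357 + 8P gives P* = 100, x* = 443.
With the rebate, buyers effectively pay Pb = Ps − 21, where Ps is the price sellers receive.
Demand in terms of Ps becomes xd = 693 − 2.5(Ps − 21) = 745.5 - 2.5Ps. Setting this equal to supply: 745.5 - 2.5Ps = -357 + 8Ps, so Ps = 105.
Buyers pay Pb = 105 − 21 = 84; x' = -357 + 8·105 = 483.
Buyers' price falls by P* − Pb = 100 − 84 = 16; sellers' price rises by Ps − P* = 105 − 100 = 5.
So producers capture 5/21 = 5/21 of each unit of subsidy.

Producer share = 5/21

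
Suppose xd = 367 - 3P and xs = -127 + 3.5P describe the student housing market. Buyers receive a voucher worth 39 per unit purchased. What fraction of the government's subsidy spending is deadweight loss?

Pre-subsidy: 367 - 3P = -127 + 3.5P gives P* = 76, x* = 139.
With the rebate, buyers effectively pay Pb = Ps − 39, where Ps is the price sellers receive.
Demand in terms of Ps becomes xd = 367 − 3(Ps − 39) = 484 - 3Ps. Setting this equal to supply: 484 - 3Ps = -127 + 3.5Ps, so Ps = 94.
Buyers pay Pb = 94 − 39 = 55; x' = -127 + 3.5·94 = 202.
ΔCS = ½(139 + 202)(76 − 55) = 3580.5; ΔPS = ½(139 + 202)(94 − 76) = 3069.
Government spending = 39 × 202 = 7878.
DWL = ½ × 39 × (202 − 139) = 1228.5; fraction = 1228.5 / 7878 = 63/404.

DWL / government spending = 63/404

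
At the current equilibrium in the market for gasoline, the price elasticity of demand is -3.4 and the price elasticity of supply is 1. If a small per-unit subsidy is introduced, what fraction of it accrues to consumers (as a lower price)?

For a small subsidy around the equilibrium, the benefit split depends on the relative slopes, which at a point are proportional to the elasticities.
Buyer share = εs/(εs + |εd|) = 1/(1 + 3.4) = 5/22; seller share = |εd|/(εs + |εd|) = 17/22.

Consumer share = 5/22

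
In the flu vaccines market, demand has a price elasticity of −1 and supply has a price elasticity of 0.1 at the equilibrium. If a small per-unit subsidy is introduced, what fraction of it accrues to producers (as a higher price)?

Producer share = 10/11

For a small subsidy around the equilibrium, the benefit split depends on the relative slopes, which at a point are proportional to the elasticities.
Buyer share = εs/(εs + |εd|) = 0.1/(0.1 + 1) = 1/11; seller share = |εd|/(εs + |εd|) = 10/11.
So producers capture 10/11 of the subsidy.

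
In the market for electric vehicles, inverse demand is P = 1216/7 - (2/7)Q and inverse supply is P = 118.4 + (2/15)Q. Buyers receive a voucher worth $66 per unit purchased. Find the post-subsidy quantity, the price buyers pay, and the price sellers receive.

Pre-subsidy: 1216/7 - (2/7)Q = 118.4 + (2/15)Q gives Q* = 132 and P* = 136.
With the rebate, buyers effectively pay Pb = Ps − 66, where Ps is the price sellers receive.
On the curves, Pb = 1216/7 - (2/7)Q and Ps = 118.4 + (2/15)Q; the wedge Ps − Pb = 66 gives 118.4 + (2/15)Q − (1216/7 - (2/7)Q) = 66, so Q' = 289.5.
Then Pb = 1216/7 − (2/7)·289.5 = 91 and Ps = 118.4 + (2/15)·289.5 = 157.

Q' = 289.5; buyers pay $91; sellers receive $157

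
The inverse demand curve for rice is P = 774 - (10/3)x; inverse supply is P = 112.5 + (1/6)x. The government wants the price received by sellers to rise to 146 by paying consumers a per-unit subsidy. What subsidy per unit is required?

Required subsidy s = 42 per unit

At a seller price of 146, quantity supplied is -675 + 6·146 = 201.
Buyers absorb 201 only when they pay Pb = 774 − (10/3)·201 = 104.
s = Ps − Pb = 146 − 104 = 42.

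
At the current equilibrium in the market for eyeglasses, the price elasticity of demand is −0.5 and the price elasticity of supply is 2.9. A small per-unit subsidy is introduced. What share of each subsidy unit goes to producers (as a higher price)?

Producer share = 5/34

For a small subsidy around the equilibrium, the benefit split depends on the relative slopes, which at a point are proportional to the elasticities.
Buyer share = εs/(εs + |εd|) = 2.9/(2.9 + 0.5) = 29/34; seller share = |εd|/(εs + |εd|) = 5/34.
So producers capture 5/34 of the subsidy.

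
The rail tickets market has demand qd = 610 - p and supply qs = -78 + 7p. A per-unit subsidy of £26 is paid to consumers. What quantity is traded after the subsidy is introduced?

Pre-subsidy: 610 - p = -78 + 7p gives p* = 86, q* = 524.
With the rebate, buyers effectively pay pb = ps − 26, where ps is the price sellers receive.
Demand in terms of ps becomes qd = 610 − 1(ps − 26) = 636 - ps. Setting this equal to supply: 636 - ps = -78 + 7ps, so ps = 89.25.
Buyers pay pb = 89.25 − 26 = 63.25; q' = -78 + 7·89.25 = 546.75.

q' = 546.75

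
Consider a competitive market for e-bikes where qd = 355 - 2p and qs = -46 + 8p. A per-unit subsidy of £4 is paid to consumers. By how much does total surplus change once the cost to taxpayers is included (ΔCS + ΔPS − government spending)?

Pre-subsidy: 355 - 2p = -46 + 8p gives p* = 40.1, q* = 274.8.
With the rebate, buyers effectively pay pb = ps − 4, where ps is the price sellers receive.
Demand in terms of ps becomes qd = 355 − 2(ps − 4) = 363 - 2ps. Setting this equal to supply: 363 - 2ps = -46 + 8ps, so ps = 40.9.
Buyers pay pb = 40.9 − 4 = 36.9; q' = -46 + 8·40.9 = 281.2.
ΔCS = ½(274.8 + 281.2)(40.1 − 36.9) = 889.6; ΔPS = ½(274.8 + 281.2)(40.9 − 40.1) = 222.4.
Government spending = 4 × 281.2 = 1124.8.
Net change = 889.6 + 222.4 − 1124.8 = -12.8. The loss equals the DWL triangle ½·4·6.4.

Net change in total surplus = -£12.8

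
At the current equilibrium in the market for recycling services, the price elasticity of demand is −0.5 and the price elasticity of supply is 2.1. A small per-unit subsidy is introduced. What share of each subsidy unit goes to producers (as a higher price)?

Producer share = 5/26

For a small subsidy around the equilibrium, the benefit split depends on the relative slopes, which at a point are proportional to the elasticities.
Buyer share = εs/(εs + |εd|) = 2.1/(2.1 + 0.5) = 21/26; seller share = |εd|/(εs + |εd|) = 5/26.
So producers capture 5/26 of the subsidy.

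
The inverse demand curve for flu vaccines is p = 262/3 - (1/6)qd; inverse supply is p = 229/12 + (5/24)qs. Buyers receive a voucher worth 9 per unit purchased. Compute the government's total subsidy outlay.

Pre-subsidy: 262/3 - (1/6)q = 229/12 + (5/24)q gives q* = 182 and p* = 57.
With the rebate, buyers effectively pay pb = ps − 9, where ps is the price sellers receive.
On the curves, pb = 262/3 - (1/6)q and ps = 229/12 + (5/24)q; the wedge ps − pb = 9 gives 229/12 + (5/24)q − (262/3 - (1/6)q) = 9, so q' = 206.
Then pb = 262/3 − (1/6)·206 = 53 and ps = 229/12 + (5/24)·206 = 62.
Government outlay = subsidy × quantity = 9 × 206 = 1854.

Government cost = 1854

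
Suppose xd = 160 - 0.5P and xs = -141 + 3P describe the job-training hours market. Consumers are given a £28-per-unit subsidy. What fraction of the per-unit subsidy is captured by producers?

Pre-subsidy: 160 - 0.5P = -141 + 3P gives P* = 86, x* = 117.
With the rebate, buyers effectively pay Pb = Ps − 28, where Ps is the price sellers receive.
Demand in terms of Ps becomes xd = 160 − 0.5(Ps − 28) = 174 - 0.5Ps. Setting this equal to supply: 174 - 0.5Ps = -141 + 3Ps, so Ps = 90.
Buyers pay Pb = 90 − 28 = 62; x' = -141 + 3·90 = 129.
Buyers' price falls by P* − Pb = 86 − 62 = 24; sellers' price rises by Ps − P* = 90 − 86 = 4.
So producers capture 4/28 = 1/7 of each unit of subsidy.

Producer share = 1/7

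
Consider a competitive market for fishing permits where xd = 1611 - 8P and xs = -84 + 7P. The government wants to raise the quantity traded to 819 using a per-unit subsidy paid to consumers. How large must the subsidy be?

Required subsidy s = 30 per unit

At x = 819, invert demand for the buyer price: Pb = (1611 − 819)/8 = 99; invert supply for the seller price: Ps = (819 − (-84))/7 = 129.
The subsidy must fill the gap: s = Ps − Pb = 129 − 99 = 30.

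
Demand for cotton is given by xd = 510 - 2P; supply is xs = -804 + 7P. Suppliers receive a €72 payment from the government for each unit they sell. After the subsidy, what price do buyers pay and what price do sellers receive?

Pre-subsidy: 510 - 2P = -804 + 7P gives P* = 146, x* = 218.
With the subsidy, sellers receive Ps = Pb + 72 for each unit, where Pb is the price buyers pay.
Supply in terms of Pb becomes xs = -804 + 7(Pb + 72) = -300 + 7Pb. Setting this equal to demand: 510 - 2Pb = -300 + 7Pb, so Pb = 90.
Sellers receive Ps = 90 + 72 = 162; x' = 510 − 2·90 = 330.

Buyers pay €90; sellers receive €162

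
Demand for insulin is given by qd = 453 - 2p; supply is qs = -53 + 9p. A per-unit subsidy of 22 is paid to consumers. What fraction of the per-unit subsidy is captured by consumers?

Consumer share = 9/11

Pre-subsidy: 453 - 2p = -53 + 9p gives p* = 46, q* = 361.
With the rebate, buyers effectively pay pb = ps − 22, where ps is the price sellers receive.
Demand in terms of ps becomes qd = 453 − 2(ps − 22) = 497 - 2ps. Setting this equal to supply: 497 - 2ps = -53 + 9ps, so ps = 50.
Buyers pay pb = 50 − 22 = 28; q' = -53 + 9·50 = 397.
Buyers' price falls by p* − pb = 46 − 28 = 18; sellers' price rises by ps − p* = 50 − 46 = 4.
So consumers capture 18/22 = 9/11 of each unit of subsidy.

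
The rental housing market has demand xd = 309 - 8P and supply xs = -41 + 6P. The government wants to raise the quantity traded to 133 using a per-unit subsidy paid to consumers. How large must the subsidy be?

At x = 133, invert demand for the buyer price: Pb = (309 − 133)/8 = 22; invert supply for the seller price: Ps = (133 − (-41))/6 = 29.
The subsidy must fill the gap: s = Ps − Pb = 29 − 22 = 7.

Required subsidy s = 7 per unit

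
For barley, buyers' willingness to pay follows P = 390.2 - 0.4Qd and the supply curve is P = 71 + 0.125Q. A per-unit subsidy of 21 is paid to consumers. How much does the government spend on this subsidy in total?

Pre-subsidy: 390.2 - 0.4Q = 71 + 0.125Q gives Q* = 608 and P* = 147.
With the rebate, buyers effectively pay Pb = Ps − 21, where Ps is the price sellers receive.
On the curves, Pb = 390.2 - 0.4Q and Ps = 71 + 0.125Q; the wedge Ps − Pb = 21 gives 71 + 0.125Q − (390.2 - 0.4Q) = 21, so Q' = 648.
Then Pb = 390.2 − 0.4·648 = 131 and Ps = 71 + 0.125·648 = 152.
Government outlay = subsidy × quantity = 21 × 648 = 13608.

Government cost = 13608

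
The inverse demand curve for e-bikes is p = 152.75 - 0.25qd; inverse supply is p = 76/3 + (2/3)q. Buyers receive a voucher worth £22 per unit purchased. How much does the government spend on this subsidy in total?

Pre-subsidy: 152.75 - 0.25q = 76/3 + (2/3)q gives q* = 139 and p* = 118.
With the rebate, buyers effectively pay pb = ps − 22, where ps is the price sellers receive.
On the curves, pb = 152.75 - 0.25q and ps = 76/3 + (2/3)q; the wedge ps − pb = 22 gives 76/3 + (2/3)q − (152.75 - 0.25q) = 22, so q' = 163.
Then pb = 152.75 − 0.25·163 = 112 and ps = 76/3 + (2/3)·163 = 134.
Government outlay = subsidy × quantity = 22 × 163 = 3586.

Government cost = £3586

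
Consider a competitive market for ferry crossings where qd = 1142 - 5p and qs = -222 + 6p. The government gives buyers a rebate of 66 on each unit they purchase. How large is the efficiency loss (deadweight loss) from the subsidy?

Deadweight loss = 5940

Pre-subsidy: 1142 - 5p = -222 + 6p gives p* = 124, q* = 522.
With the rebate, buyers effectively pay pb = ps − 66, where ps is the price sellers receive.
Demand in terms of ps becomes qd = 1142 − 5(ps − 66) = 1472 - 5ps. Setting this equal to supply: 1472 - 5ps = -222 + 6ps, so ps = 154.
Buyers pay pb = 154 − 66 = 88; q' = -222 + 6·154 = 702.
The subsidy expands output by 702 − 522 = 180 past the efficient level; on those units the gap between marginal cost and willingness to pay runs from 0 up to 66.
DWL = ½ × 66 × 180 = 5940.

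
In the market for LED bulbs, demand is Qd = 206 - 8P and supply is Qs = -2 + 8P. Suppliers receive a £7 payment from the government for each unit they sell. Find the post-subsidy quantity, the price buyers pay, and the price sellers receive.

Q' = 130; buyers pay £9.5; sellers receive £16.5

Pre-subsidy: 206 - 8P = -2 + 8P gives P* = 13, Q* = 102.
With the subsidy, sellers receive Ps = Pb + 7 for each unit, where Pb is the price buyers pay.
Supply in terms of Pb becomes Qs = -2 + 8(Pb + 7) = 54 + 8Pb. Setting this equal to demand: 206 - 8Pb = 54 + 8Pb, so Pb = 9.5.
Sellers receive Ps = 9.5 + 7 = 16.5; Q' = 206 − 8·9.5 = 130.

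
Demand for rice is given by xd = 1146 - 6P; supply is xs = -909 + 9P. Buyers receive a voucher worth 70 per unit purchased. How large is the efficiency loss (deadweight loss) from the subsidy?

Deadweight loss = 8820

Pre-subsidy: 1146 - 6P = -909 + 9P gives P* = 137, x* = 324.
With the rebate, buyers effectively pay Pb = Ps − 70, where Ps is the price sellers receive.
Demand in terms of Ps becomes xd = 1146 − 6(Ps − 70) = 1566 - 6Ps. Setting this equal to supply: 1566 - 6Ps = -909 + 9Ps, so Ps = 165.
Buyers pay Pb = 165 − 70 = 95; x' = -909 + 9·165 = 576.
The subsidy expands output by 576 − 324 = 252 past the efficient level; on those units the gap between marginal cost and willingness to pay runs from 0 up to 70.
DWL = ½ × 70 × 252 = 8820.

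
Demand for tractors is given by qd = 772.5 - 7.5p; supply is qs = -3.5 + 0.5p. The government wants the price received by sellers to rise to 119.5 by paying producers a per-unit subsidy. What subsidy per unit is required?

Required subsidy s = 24 per unit

At a seller price of 119.5, quantity supplied is -3.5 + 0.5·119.5 = 56.25.
Buyers absorb 56.25 only when they pay pb with 772.5 − 7.5·pb = 56.25, i.e. pb = 95.5.
s = ps − pb = 119.5 − 95.5 = 24.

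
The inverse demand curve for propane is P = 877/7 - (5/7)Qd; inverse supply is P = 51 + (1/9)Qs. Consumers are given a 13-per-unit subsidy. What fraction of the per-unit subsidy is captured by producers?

Producer share = 7/52

Pre-subsidy: 877/7 - (5/7)Q = 51 + (1/9)Q gives Q* = 90 and P* = 61.
With the rebate, buyers effectively pay Pb = Ps − 13, where Ps is the price sellers receive.
On the curves, Pb = 877/7 - (5/7)Q and Ps = 51 + (1/9)Q; the wedge Ps − Pb = 13 gives 51 + (1/9)Q − (877/7 - (5/7)Q) = 13, so Q' = 105.75.
Then Pb = 877/7 − (5/7)·105.75 = 49.75 and Ps = 51 + (1/9)·105.75 = 62.75.
Buyers' price falls by P* − Pb = 61 − 49.75 = 11.25; sellers' price rises by Ps − P* = 62.75 − 61 = 1.75.
So producers capture 1.75/13 = 7/52 of each unit of subsidy.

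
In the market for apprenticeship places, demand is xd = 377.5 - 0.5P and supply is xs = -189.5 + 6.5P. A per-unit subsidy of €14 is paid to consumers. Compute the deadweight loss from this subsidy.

Deadweight loss = €45.5

Pre-subsidy: 377.5 - 0.5P = -189.5 + 6.5P gives P* = 81, x* = 337.
With the rebate, buyers effectively pay Pb = Ps − 14, where Ps is the price sellers receive.
Demand in terms of Ps becomes xd = 377.5 − 0.5(Ps − 14) = 384.5 - 0.5Ps. Setting this equal to supply: 384.5 - 0.5Ps = -189.5 + 6.5Ps, so Ps = 82.
Buyers pay Pb = 82 − 14 = 68; x' = -189.5 + 6.5·82 = 343.5.
The subsidy expands output by 343.5 − 337 = 6.5 past the efficient level; on those units the gap between marginal cost and willingness to pay runs from 0 up to 14.
DWL = ½ × 14 × 6.5 = 45.5.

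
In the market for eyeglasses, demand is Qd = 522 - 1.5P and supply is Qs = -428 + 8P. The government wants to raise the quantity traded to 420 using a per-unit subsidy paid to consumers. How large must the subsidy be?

Required subsidy s = 38 per unit

At Q = 420, invert demand for the buyer price: Pb = (522 − 420)/1.5 = 68; invert supply for the seller price: Ps = (420 − (-428))/8 = 106.
The subsidy must fill the gap: s = Ps − Pb = 106 − 68 = 38.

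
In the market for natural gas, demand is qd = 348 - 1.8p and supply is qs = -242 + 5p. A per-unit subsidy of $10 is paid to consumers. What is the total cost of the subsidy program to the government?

Pre-subsidy: 348 - 1.8p = -242 + 5p gives p* = 1475/17, q* = 3261/17.
With the rebate, buyers effectively pay pb = ps − 10, where ps is the price sellers receive.
Demand in terms of ps becomes qd = 348 − 1.8(ps − 10) = 366 - 1.8ps. Setting this equal to supply: 366 - 1.8ps = -242 + 5ps, so ps = 1520/17.
Buyers pay pb = 1520/17 − 10 = 1350/17; q' = -242 + 5·(1520/17) = 3486/17.
Government outlay = subsidy × quantity = 10 × 3486/17 = 34860/17.

Government cost = 34860/17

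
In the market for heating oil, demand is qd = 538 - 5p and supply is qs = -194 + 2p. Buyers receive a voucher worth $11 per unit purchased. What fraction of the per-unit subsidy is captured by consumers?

Consumer share = 2/7

Pre-subsidy: 538 - 5p = -194 + 2p gives p* = 732/7, q* = 106/7.
With the rebate, buyers effectively pay pb = ps − 11, where ps is the price sellers receive.
Demand in terms of ps becomes qd = 538 − 5(ps − 11) = 593 - 5ps. Setting this equal to supply: 593 - 5ps = -194 + 2ps, so ps = 787/7.
Buyers pay pb = 787/7 − 11 = 710/7; q' = -194 + 2·(787/7) = 216/7.
Buyers' price falls by p* − pb = 732/7 − 710/7 = 22/7; sellers' price rises by ps − p* = 787/7 − 732/7 = 55/7.
So consumers capture (22/7)/11 = 2/7 of each unit of subsidy.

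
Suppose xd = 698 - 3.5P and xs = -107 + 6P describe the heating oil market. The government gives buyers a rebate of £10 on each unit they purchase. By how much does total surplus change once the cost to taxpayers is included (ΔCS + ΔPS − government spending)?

Pre-subsidy: 698 - 3.5P = -107 + 6P gives P* = 1610/19, x* = 7627/19.
With the rebate, buyers effectively pay Pb = Ps − 10, where Ps is the price sellers receive.
Demand in terms of Ps becomes xd = 698 − 3.5(Ps − 10) = 733 - 3.5Ps. Setting this equal to supply: 733 - 3.5Ps = -107 + 6Ps, so Ps = 1680/19.
Buyers pay Pb = 1680/19 − 10 = 1490/19; x' = -107 + 6·(1680/19) = 8047/19.
ΔCS = ½(7627/19 + 8047/19)(1610/19 − 1490/19) = 940440/361; ΔPS = ½(7627/19 + 8047/19)(1680/19 − 1610/19) = 548590/361.
Government spending = 10 × 8047/19 = 80470/19.
Net change = 940440/361 + 548590/361 − 80470/19 = -2100/19. The loss equals the DWL triangle ½·10·420/19.

Net change in total surplus = -2100/19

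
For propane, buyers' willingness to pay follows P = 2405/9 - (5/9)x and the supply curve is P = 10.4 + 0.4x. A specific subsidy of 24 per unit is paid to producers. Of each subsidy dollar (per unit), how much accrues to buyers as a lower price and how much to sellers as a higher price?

Pre-subsidy: 2405/9 - (5/9)x = 10.4 + 0.4x gives x* = 11557/43 and P* = 5070/43.
With the subsidy, sellers receive Ps = Pb + 24 for each unit, where Pb is the price buyers pay.
On the curves, Pb = 2405/9 - (5/9)x and Ps = 10.4 + 0.4x; the wedge Ps − Pb = 24 gives 10.4 + 0.4x − (2405/9 - (5/9)x) = 24, so x' = 12637/43.
Then Pb = 2405/9 − (5/9)·(12637/43) = 4470/43 and Ps = 10.4 + 0.4·(12637/43) = 5502/43.
Buyers' price falls by P* − Pb = 5070/43 − 4470/43 = 600/43; sellers' price rises by Ps − P* = 5502/43 − 5070/43 = 432/43.

Buyers gain 600/43 per unit; sellers gain 432/43 per unit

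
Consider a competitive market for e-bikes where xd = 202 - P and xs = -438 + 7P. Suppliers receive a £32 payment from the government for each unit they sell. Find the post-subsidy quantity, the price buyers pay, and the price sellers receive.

x' = 150; buyers pay £52; sellers receive £84

Pre-subsidy: 202 - P = -438 + 7P gives P* = 80, x* = 122.
With the subsidy, sellers receive Ps = Pb + 32 for each unit, where Pb is the price buyers pay.
Supply in terms of Pb becomes xs = -438 + 7(Pb + 32) = -214 + 7Pb. Setting this equal to demand: 202 - Pb = -214 + 7Pb, so Pb = 52.
Sellers receive Ps = 52 + 32 = 84; x' = 202 − 1·52 = 150.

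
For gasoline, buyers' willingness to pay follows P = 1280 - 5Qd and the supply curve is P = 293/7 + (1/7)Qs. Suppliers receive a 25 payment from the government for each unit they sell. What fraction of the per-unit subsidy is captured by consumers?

Consumer share = 35/36

Pre-subsidy: 1280 - 5Q = 293/7 + (1/7)Q gives Q* = 240.75 and P* = 76.25.
With the subsidy, sellers receive Ps = Pb + 25 for each unit, where Pb is the price buyers pay.
On the curves, Pb = 1280 - 5Q and Ps = 293/7 + (1/7)Q; the wedge Ps − Pb = 25 gives 293/7 + (1/7)Q − (1280 - 5Q) = 25, so Q' = 4421/18.
Then Pb = 1280 − 5·(4421/18) = 935/18 and Ps = 293/7 + (1/7)·(4421/18) = 1385/18.
Buyers' price falls by P* − Pb = 76.25 − 935/18 = 875/36; sellers' price rises by Ps − P* = 1385/18 − 76.25 = 25/36.
So consumers capture (875/36)/25 = 35/36 of each unit of subsidy.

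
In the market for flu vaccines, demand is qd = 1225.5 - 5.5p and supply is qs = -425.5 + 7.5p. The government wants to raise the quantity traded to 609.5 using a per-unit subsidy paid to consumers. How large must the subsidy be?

At q = 609.5, invert demand for the buyer price: pb = (1225.5 − 609.5)/5.5 = 112; invert supply for the seller price: ps = (609.5 − (-425.5))/7.5 = 138.
The subsidy must fill the gap: s = ps − pb = 138 − 112 = 26.

Required subsidy s = 26 per unit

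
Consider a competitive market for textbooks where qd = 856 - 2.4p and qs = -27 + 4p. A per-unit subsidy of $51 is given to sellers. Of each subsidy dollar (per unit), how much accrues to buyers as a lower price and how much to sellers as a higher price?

Buyers gain $31.875 per unit; sellers gain $19.125 per unit

Pre-subsidy: 856 - 2.4p = -27 + 4p gives p* = 137.96875, q* = 524.875.
With the subsidy, sellers receive ps = pb + 51 for each unit, where pb is the price buyers pay.
Supply in terms of pb becomes qs = -27 + 4(pb + 51) = 177 + 4pb. Setting this equal to demand: 856 - 2.4pb = 177 + 4pb, so pb = 106.09375.
Sellers receive ps = 106.09375 + 51 = 157.09375; q' = 856 − 2.4·106.09375 = 601.375.
Buyers' price falls by p* − pb = 137.96875 − 106.09375 = 31.875; sellers' price rises by ps − p* = 157.09375 − 137.96875 = 19.125.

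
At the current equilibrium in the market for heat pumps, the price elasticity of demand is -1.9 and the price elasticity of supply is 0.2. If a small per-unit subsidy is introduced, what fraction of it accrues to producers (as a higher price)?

Producer share = 19/21

For a small subsidy around the equilibrium, the benefit split depends on the relative slopes, which at a point are proportional to the elasticities.
Buyer share = εs/(εs + |εd|) = 0.2/(0.2 + 1.9) = 2/21; seller share = |εd|/(εs + |εd|) = 19/21.
So producers capture 19/21 of the subsidy.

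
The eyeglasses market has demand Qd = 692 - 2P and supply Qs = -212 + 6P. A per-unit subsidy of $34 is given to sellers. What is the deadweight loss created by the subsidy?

Deadweight loss = $867

Pre-subsidy: 692 - 2P = -212 + 6P gives P* = 113, Q* = 466.
With the subsidy, sellers receive Ps = Pb + 34 for each unit, where Pb is the price buyers pay.
Supply in terms of Pb becomes Qs = -212 + 6(Pb + 34) = -8 + 6Pb. Setting this equal to demand: 692 - 2Pb = -8 + 6Pb, so Pb = 87.5.
Sellers receive Ps = 87.5 + 34 = 121.5; Q' = 692 − 2·87.5 = 517.
The subsidy expands output by 517 − 466 = 51 past the efficient level; on those units the gap between marginal cost and willingness to pay runs from 0 up to 34.
DWL = ½ × 34 × 51 = 867.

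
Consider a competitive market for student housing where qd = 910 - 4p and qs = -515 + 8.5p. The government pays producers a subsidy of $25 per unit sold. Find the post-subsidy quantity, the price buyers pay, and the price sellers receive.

Pre-subsidy: 910 - 4p = -515 + 8.5p gives p* = 114, q* = 454.
With the subsidy, sellers receive ps = pb + 25 for each unit, where pb is the price buyers pay.
Supply in terms of pb becomes qs = -515 + 8.5(pb + 25) = -302.5 + 8.5pb. Setting this equal to demand: 910 - 4pb = -302.5 + 8.5pb, so pb = 97.
Sellers receive ps = 97 + 25 = 122; q' = 910 − 4·97 = 522.

q' = 522; buyers pay $97; sellers receive $122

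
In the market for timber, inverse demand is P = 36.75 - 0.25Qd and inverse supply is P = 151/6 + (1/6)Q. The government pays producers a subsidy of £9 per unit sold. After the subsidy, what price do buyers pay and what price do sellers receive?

Pre-subsidy: 36.75 - 0.25Q = 151/6 + (1/6)Q gives Q* = 27.8 and P* = 29.8.
With the subsidy, sellers receive Ps = Pb + 9 for each unit, where Pb is the price buyers pay.
On the curves, Pb = 36.75 - 0.25Q and Ps = 151/6 + (1/6)Q; the wedge Ps − Pb = 9 gives 151/6 + (1/6)Q − (36.75 - 0.25Q) = 9, so Q' = 49.4.
Then Pb = 36.75 − 0.25·49.4 = 24.4 and Ps = 151/6 + (1/6)·49.4 = 33.4.

Buyers pay £24.4; sellers receive £33.4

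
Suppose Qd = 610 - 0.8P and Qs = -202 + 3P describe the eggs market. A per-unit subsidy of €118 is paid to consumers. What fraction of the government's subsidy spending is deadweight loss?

DWL / government spending = 354/4879

Pre-subsidy: 610 - 0.8P = -202 + 3P gives P* = 4060/19, Q* = 8342/19.
With the rebate, buyers effectively pay Pb = Ps − 118, where Ps is the price sellers receive.
Demand in terms of Ps becomes Qd = 610 − 0.8(Ps − 118) = 704.4 - 0.8Ps. Setting this equal to supply: 704.4 - 0.8Ps = -202 + 3Ps, so Ps = 4532/19.
Buyers pay Pb = 4532/19 − 118 = 2290/19; Q' = -202 + 3·(4532/19) = 9758/19.
ΔCS = ½(8342/19 + 9758/19)(4060/19 − 2290/19) = 16018500/361; ΔPS = ½(8342/19 + 9758/19)(4532/19 − 4060/19) = 4271600/361.
Government spending = 118 × 9758/19 = 1151444/19.
DWL = ½ × 118 × (9758/19 − 8342/19) = 83544/19; fraction = (83544/19) / (1151444/19) = 354/4879.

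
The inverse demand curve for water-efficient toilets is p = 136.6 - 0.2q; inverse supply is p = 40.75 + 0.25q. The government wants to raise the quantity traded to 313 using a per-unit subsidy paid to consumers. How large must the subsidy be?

At q = 313, from the demand curve buyers pay pb = 136.6 − 0.2·313 = 74; from the supply curve sellers need ps = 40.75 + 0.25·313 = 119.
The subsidy must fill the gap: s = ps − pb = 119 − 74 = 45.

Required subsidy s = 45 per unit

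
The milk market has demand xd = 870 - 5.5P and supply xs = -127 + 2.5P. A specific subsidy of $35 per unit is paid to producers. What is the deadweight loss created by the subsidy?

Deadweight loss = $1052.734375

Pre-subsidy: 870 - 5.5P = -127 + 2.5P gives P* = 124.625, x* = 184.5625.
With the subsidy, sellers receive Ps = Pb + 35 for each unit, where Pb is the price buyers pay.
Supply in terms of Pb becomes xs = -127 + 2.5(Pb + 35) = -39.5 + 2.5Pb. Setting this equal to demand: 870 - 5.5Pb = -39.5 + 2.5Pb, so Pb = 113.6875.
Sellers receive Ps = 113.6875 + 35 = 148.6875; x' = 870 − 5.5·113.6875 = 244.71875.
The subsidy expands output by 244.71875 − 184.5625 = 60.15625 past the efficient level; on those units the gap between marginal cost and willingness to pay runs from 0 up to 35.
DWL = ½ × 35 × 60.15625 = 1052.734375.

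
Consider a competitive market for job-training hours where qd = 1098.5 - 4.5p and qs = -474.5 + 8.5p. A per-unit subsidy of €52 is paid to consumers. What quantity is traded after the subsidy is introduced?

Pre-subsidy: 1098.5 - 4.5p = -474.5 + 8.5p gives p* = 121, q* = 554.
With the rebate, buyers effectively pay pb = ps − 52, where ps is the price sellers receive.
Demand in terms of ps becomes qd = 1098.5 − 4.5(ps − 52) = 1332.5 - 4.5ps. Setting this equal to supply: 1332.5 - 4.5ps = -474.5 + 8.5ps, so ps = 139.
Buyers pay pb = 139 − 52 = 87; q' = -474.5 + 8.5·139 = 707.

q' = 707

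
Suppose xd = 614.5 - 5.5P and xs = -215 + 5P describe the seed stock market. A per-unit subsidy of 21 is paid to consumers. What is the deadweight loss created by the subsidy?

Deadweight loss = 577.5

Pre-subsidy: 614.5 - 5.5P = -215 + 5P gives P* = 79, x* = 180.
With the rebate, buyers effectively pay Pb = Ps − 21, where Ps is the price sellers receive.
Demand in terms of Ps becomes xd = 614.5 − 5.5(Ps − 21) = 730 - 5.5Ps. Setting this equal to supply: 730 - 5.5Ps = -215 + 5Ps, so Ps = 90.
Buyers pay Pb = 90 − 21 = 69; x' = -215 + 5·90 = 235.
The subsidy expands output by 235 − 180 = 55 past the efficient level; on those units the gap between marginal cost and willingness to pay runs from 0 up to 21.
DWL = ½ × 21 × 55 = 577.5.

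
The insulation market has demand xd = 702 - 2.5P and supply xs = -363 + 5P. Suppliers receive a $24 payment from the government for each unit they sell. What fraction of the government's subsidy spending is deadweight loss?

Pre-subsidy: 702 - 2.5P = -363 + 5P gives P* = 142, x* = 347.
With the subsidy, sellers receive Ps = Pb + 24 for each unit, where Pb is the price buyers pay.
Supply in terms of Pb becomes xs = -363 + 5(Pb + 24) = -243 + 5Pb. Setting this equal to demand: 702 - 2.5Pb = -243 + 5Pb, so Pb = 126.
Sellers receive Ps = 126 + 24 = 150; x' = 702 − 2.5·126 = 387.
ΔCS = ½(347 + 387)(142 − 126) = 5872; ΔPS = ½(347 + 387)(150 − 142) = 2936.
Government spending = 24 × 387 = 9288.
DWL = ½ × 24 × (387 − 347) = 480; fraction = 480 / 9288 = 20/387.

DWL / government spending = 20/387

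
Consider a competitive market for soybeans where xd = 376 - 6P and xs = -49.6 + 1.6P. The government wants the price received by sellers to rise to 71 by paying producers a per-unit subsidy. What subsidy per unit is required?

Required subsidy s = 19 per unit

At a seller price of 71, quantity supplied is -49.6 + 1.6·71 = 64.
Buyers absorb 64 only when they pay Pb with 376 − 6·Pb = 64, i.e. Pb = 52.
s = Ps − Pb = 71 − 52 = 19.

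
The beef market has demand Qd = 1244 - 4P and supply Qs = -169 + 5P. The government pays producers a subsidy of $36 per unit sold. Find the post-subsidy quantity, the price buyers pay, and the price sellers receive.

Q' = 696; buyers pay $137; sellers receive $173

Pre-subsidy: 1244 - 4P = -169 + 5P gives P* = 157, Q* = 616.
With the subsidy, sellers receive Ps = Pb + 36 for each unit, where Pb is the price buyers pay.
Supply in terms of Pb becomes Qs = -169 + 5(Pb + 36) = 11 + 5Pb. Setting this equal to demand: 1244 - 4Pb = 11 + 5Pb, so Pb = 137.
Sellers receive Ps = 137 + 36 = 173; Q' = 1244 − 4·137 = 696.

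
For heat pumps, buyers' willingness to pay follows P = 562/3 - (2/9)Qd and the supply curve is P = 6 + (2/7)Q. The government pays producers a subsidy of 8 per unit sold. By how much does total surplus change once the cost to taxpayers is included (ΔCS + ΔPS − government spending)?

Net change in total surplus = -63

Pre-subsidy: 562/3 - (2/9)Q = 6 + (2/7)Q gives Q* = 357 and P* = 108.
With the subsidy, sellers receive Ps = Pb + 8 for each unit, where Pb is the price buyers pay.
On the curves, Pb = 562/3 - (2/9)Q and Ps = 6 + (2/7)Q; the wedge Ps − Pb = 8 gives 6 + (2/7)Q − (562/3 - (2/9)Q) = 8, so Q' = 372.75.
Then Pb = 562/3 − (2/9)·372.75 = 104.5 and Ps = 6 + (2/7)·372.75 = 112.5.
ΔCS = ½(357 + 372.75)(108 − 104.5) = 1277.0625; ΔPS = ½(357 + 372.75)(112.5 − 108) = 1641.9375.
Government spending = 8 × 372.75 = 2982.
Net change = 1277.0625 + 1641.9375 − 2982 = -63. The loss equals the DWL triangle ½·8·15.75.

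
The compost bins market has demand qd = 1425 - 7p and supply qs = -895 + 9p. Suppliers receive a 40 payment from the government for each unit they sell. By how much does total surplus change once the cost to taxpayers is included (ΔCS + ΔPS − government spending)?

Net change in total surplus = -3150

Pre-subsidy: 1425 - 7p = -895 + 9p gives p* = 145, q* = 410.
With the subsidy, sellers receive ps = pb + 40 for each unit, where pb is the price buyers pay.
Supply in terms of pb becomes qs = -895 + 9(pb + 40) = -535 + 9pb. Setting this equal to demand: 1425 - 7pb = -535 + 9pb, so pb = 122.5.
Sellers receive ps = 122.5 + 40 = 162.5; q' = 1425 − 7·122.5 = 567.5.
ΔCS = ½(410 + 567.5)(145 − 122.5) = 10996.875; ΔPS = ½(410 + 567.5)(162.5 − 145) = 8553.125.
Government spending = 40 × 567.5 = 22700.
Net change = 10996.875 + 8553.125 − 22700 = -3150. The loss equals the DWL triangle ½·40·157.5.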